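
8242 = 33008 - 24766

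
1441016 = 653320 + 787696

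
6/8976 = 1/1496 = 0.00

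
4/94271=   4/94271 = 0.00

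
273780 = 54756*5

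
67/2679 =67/2679=0.03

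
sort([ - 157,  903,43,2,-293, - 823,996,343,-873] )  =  [ - 873,-823, - 293, - 157,2, 43, 343, 903,996]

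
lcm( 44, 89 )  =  3916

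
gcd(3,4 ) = 1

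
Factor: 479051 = 29^1*16519^1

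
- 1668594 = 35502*(-47 ) 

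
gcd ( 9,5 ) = 1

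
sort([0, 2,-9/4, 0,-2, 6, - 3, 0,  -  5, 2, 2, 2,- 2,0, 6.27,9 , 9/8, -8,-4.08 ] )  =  [-8, - 5,  -  4.08, - 3,-9/4 , - 2 ,-2, 0, 0 , 0, 0, 9/8, 2, 2, 2, 2,6, 6.27, 9]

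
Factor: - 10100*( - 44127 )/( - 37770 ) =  - 2^1 * 3^1*5^1*101^1 * 1259^(-1)*4903^1 = -14856090/1259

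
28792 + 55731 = 84523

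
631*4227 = 2667237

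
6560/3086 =2 + 194/1543 = 2.13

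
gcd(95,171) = 19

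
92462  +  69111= 161573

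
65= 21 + 44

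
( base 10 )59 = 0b111011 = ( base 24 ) 2b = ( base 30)1t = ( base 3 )2012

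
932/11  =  932/11 = 84.73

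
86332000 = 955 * 90400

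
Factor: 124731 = 3^2*13859^1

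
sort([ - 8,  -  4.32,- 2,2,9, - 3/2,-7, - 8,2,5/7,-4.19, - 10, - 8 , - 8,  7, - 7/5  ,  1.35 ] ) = [- 10, - 8, - 8,  -  8, - 8, - 7,  -  4.32,-4.19,-2, - 3/2,-7/5, 5/7,1.35, 2,2, 7,9] 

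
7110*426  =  3028860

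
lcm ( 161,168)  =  3864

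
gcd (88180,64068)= 4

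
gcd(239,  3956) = 1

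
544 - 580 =-36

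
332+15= 347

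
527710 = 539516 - 11806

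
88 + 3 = 91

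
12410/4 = 6205/2 =3102.50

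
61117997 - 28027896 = 33090101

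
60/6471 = 20/2157 = 0.01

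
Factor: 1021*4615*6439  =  30340020685 = 5^1*13^1*47^1*71^1* 137^1*1021^1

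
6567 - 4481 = 2086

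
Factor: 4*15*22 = 2^3*3^1*5^1*11^1  =  1320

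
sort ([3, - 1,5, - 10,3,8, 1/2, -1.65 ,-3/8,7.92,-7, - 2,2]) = [ - 10,-7, - 2, - 1.65, - 1, - 3/8,1/2,2,3,3,5, 7.92,8 ]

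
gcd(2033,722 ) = 19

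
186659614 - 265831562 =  - 79171948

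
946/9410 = 473/4705 = 0.10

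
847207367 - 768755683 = 78451684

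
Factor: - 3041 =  - 3041^1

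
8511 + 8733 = 17244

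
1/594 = 1/594 = 0.00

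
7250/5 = 1450 = 1450.00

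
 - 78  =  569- 647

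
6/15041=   6/15041 =0.00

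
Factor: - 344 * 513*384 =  - 2^10*3^4*19^1 * 43^1 = - 67765248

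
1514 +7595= 9109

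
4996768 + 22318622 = 27315390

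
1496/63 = 23+ 47/63 = 23.75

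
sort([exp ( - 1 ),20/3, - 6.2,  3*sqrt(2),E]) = [ - 6.2 , exp( - 1 ),E,3  *  sqrt(2),20/3]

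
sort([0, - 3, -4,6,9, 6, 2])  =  [-4, - 3, 0,2,6, 6,9 ] 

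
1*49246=49246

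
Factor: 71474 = 2^1 * 13^1*2749^1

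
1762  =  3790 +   -  2028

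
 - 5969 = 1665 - 7634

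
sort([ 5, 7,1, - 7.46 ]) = [- 7.46,1,5,7]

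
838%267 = 37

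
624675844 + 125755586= 750431430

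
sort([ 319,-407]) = [-407,319 ] 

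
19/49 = 19/49   =  0.39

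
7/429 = 7/429 = 0.02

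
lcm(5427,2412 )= 21708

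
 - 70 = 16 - 86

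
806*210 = 169260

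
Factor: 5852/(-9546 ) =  - 2^1 * 3^(-1 ) * 7^1*11^1*19^1*37^( - 1) * 43^ ( - 1) = -2926/4773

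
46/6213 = 46/6213 = 0.01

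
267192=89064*3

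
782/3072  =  391/1536 = 0.25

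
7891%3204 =1483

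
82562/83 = 994 + 60/83 = 994.72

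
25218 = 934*27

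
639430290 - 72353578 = 567076712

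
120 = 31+89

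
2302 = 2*1151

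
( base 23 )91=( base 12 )154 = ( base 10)208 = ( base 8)320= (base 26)80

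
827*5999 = 4961173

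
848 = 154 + 694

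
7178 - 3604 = 3574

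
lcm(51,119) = 357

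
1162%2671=1162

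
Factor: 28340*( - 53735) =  - 1522849900 = - 2^2*5^2 * 11^1*13^1* 109^1 *977^1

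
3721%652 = 461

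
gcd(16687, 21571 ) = 407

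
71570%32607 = 6356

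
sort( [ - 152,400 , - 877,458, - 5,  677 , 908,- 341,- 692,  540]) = [ - 877, - 692, - 341, - 152, - 5, 400,458, 540, 677, 908]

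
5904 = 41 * 144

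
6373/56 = 6373/56 = 113.80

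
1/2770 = 1/2770=0.00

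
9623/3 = 9623/3 = 3207.67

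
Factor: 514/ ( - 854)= - 7^( -1) * 61^( - 1 ) * 257^1 = - 257/427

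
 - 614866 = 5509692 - 6124558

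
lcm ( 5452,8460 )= 245340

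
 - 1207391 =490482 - 1697873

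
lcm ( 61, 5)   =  305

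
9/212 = 9/212 = 0.04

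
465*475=220875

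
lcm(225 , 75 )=225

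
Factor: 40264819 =7^2*19^1*61^1*709^1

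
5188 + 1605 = 6793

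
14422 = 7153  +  7269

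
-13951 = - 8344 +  - 5607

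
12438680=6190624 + 6248056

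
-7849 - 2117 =-9966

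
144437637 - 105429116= 39008521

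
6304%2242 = 1820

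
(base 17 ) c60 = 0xDF2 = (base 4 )313302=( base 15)10D0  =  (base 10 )3570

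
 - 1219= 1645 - 2864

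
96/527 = 96/527= 0.18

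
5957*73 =434861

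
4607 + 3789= 8396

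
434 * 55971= 24291414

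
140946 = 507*278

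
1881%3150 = 1881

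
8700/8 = 2175/2 = 1087.50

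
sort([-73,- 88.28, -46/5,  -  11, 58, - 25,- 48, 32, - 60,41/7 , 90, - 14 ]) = [ - 88.28, - 73  , - 60,-48 , - 25,-14, -11,-46/5,  41/7, 32,58, 90]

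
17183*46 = 790418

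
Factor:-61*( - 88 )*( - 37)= - 2^3*11^1*37^1*61^1 = - 198616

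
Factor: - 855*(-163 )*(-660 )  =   - 91980900 = - 2^2*3^3*5^2*11^1  *19^1*163^1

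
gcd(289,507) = 1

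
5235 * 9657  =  50554395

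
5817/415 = 5817/415= 14.02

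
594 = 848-254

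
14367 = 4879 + 9488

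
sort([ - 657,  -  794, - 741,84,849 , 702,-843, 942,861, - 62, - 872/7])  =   [ - 843 ,  -  794, -741, - 657, - 872/7,-62, 84, 702,  849, 861 , 942]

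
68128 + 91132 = 159260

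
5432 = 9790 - 4358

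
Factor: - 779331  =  -3^1*7^1*17^1*37^1*59^1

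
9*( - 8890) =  - 80010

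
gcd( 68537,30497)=1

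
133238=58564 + 74674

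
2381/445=2381/445 = 5.35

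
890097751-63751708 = 826346043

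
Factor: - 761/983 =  - 761^1*983^( - 1)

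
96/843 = 32/281  =  0.11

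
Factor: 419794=2^1  *431^1*487^1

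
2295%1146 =3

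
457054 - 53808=403246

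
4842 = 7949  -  3107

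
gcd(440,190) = 10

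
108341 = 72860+35481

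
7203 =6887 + 316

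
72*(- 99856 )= - 7189632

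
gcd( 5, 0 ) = 5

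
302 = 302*1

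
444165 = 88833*5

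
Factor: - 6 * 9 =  - 54 = - 2^1 *3^3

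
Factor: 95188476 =2^2  *3^1 * 31^1*59^1*4337^1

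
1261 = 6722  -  5461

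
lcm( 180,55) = 1980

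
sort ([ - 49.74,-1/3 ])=[ - 49.74, - 1/3] 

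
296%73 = 4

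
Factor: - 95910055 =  - 5^1 * 19182011^1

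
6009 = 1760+4249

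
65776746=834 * 78869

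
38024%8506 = 4000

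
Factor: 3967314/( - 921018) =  - 661219/153503 = - 7^( - 1)*13^1*19^1*2677^1*21929^( - 1 ) 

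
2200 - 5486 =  - 3286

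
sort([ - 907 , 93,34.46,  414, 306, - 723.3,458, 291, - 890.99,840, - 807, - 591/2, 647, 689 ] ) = [-907, - 890.99, - 807 , - 723.3,  -  591/2,  34.46, 93, 291, 306,414,  458, 647, 689,840 ]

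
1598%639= 320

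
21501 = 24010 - 2509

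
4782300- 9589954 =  - 4807654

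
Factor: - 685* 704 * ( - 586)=2^7*5^1*11^1*137^1*293^1 = 282592640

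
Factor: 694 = 2^1 * 347^1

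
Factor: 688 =2^4*43^1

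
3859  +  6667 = 10526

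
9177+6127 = 15304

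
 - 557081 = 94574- 651655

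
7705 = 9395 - 1690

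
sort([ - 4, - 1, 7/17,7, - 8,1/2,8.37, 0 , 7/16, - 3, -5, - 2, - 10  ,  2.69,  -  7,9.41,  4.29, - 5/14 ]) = [ - 10, -8, - 7, - 5,-4, - 3, - 2 ,-1, - 5/14, 0, 7/17, 7/16,1/2, 2.69, 4.29, 7, 8.37,9.41]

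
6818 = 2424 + 4394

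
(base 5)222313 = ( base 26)BF7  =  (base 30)8l3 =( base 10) 7833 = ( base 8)17231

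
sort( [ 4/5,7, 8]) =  [ 4/5,7,8]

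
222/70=111/35 = 3.17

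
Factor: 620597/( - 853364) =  - 2^( - 2) * 19^1 * 89^1*317^( - 1)*367^1*673^( - 1) 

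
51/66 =17/22 = 0.77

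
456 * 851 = 388056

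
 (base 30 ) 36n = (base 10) 2903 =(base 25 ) 4g3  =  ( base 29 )3d3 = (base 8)5527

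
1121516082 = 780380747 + 341135335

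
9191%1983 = 1259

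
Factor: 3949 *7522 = 2^1*11^1*359^1*3761^1 = 29704378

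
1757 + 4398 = 6155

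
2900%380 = 240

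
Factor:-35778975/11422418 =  -2^( - 1 ) * 3^1 *5^2  *  7^( - 1)*37^( - 1) * 53^1*9001^1 * 22051^( - 1)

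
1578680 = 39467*40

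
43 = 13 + 30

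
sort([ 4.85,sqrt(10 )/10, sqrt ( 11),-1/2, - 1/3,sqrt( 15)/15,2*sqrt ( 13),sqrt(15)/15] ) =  [ -1/2, - 1/3, sqrt(15)/15,sqrt (15)/15, sqrt ( 10)/10,sqrt ( 11) , 4.85,2*sqrt(13) ]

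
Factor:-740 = - 2^2*5^1 *37^1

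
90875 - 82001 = 8874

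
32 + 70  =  102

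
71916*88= 6328608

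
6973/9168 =6973/9168 = 0.76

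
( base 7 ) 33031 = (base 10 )8254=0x203e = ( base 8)20076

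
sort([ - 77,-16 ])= [ - 77, - 16 ]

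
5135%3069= 2066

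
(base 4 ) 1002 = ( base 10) 66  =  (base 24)2I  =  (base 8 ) 102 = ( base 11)60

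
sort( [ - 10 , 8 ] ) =[ -10, 8 ] 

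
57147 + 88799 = 145946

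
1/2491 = 1/2491  =  0.00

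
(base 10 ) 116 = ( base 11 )A6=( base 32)3k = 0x74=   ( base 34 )3E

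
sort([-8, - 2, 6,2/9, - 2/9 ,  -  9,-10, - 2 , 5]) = [-10, - 9 , - 8 , - 2, - 2,  -  2/9,  2/9, 5, 6]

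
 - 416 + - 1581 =- 1997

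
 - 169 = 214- 383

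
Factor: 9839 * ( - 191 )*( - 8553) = 16073216697= 3^1 * 191^1*2851^1 *9839^1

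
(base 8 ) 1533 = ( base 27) 14M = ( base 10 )859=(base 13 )511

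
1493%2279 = 1493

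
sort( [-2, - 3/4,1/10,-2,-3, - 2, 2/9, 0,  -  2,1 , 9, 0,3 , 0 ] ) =[-3,-2 ,  -  2, - 2,-2, - 3/4, 0, 0, 0, 1/10, 2/9, 1,  3,  9 ]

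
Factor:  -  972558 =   -  2^1 * 3^2 *71^1* 761^1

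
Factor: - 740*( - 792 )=2^5*3^2*5^1*11^1 * 37^1= 586080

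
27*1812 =48924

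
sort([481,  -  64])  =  [ -64, 481 ]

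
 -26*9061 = - 235586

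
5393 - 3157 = 2236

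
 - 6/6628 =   -  1+3311/3314 =- 0.00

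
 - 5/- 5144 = 5/5144= 0.00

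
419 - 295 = 124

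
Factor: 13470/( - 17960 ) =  - 2^(  -  2)*3^1 = -3/4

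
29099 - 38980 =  - 9881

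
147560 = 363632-216072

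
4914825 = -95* ( - 51735 ) 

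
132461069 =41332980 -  - 91128089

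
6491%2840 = 811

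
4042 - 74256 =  - 70214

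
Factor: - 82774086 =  - 2^1 * 3^1*13795681^1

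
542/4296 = 271/2148 = 0.13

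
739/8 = 739/8 = 92.38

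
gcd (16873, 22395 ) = 1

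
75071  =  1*75071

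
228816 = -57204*( - 4 ) 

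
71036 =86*826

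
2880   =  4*720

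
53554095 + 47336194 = 100890289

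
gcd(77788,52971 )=1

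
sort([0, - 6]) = [  -  6,  0 ] 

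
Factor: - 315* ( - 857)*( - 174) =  - 46972170 = - 2^1*3^3*5^1* 7^1*29^1*857^1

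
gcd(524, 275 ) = 1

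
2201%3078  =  2201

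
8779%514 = 41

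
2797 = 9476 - 6679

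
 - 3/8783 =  - 1 + 8780/8783 = - 0.00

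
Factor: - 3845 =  - 5^1*769^1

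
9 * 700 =6300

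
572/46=12 + 10/23=12.43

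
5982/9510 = 997/1585 = 0.63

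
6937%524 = 125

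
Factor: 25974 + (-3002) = 22972 = 2^2 * 5743^1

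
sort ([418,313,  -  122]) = [  -  122,  313,418]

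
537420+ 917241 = 1454661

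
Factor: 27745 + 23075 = 50820 = 2^2*3^1*5^1*7^1 * 11^2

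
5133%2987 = 2146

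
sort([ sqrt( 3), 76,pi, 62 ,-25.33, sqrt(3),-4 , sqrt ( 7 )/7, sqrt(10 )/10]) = [ - 25.33, - 4, sqrt ( 10 )/10,sqrt( 7 )/7,sqrt( 3) , sqrt( 3 ), pi,62, 76 ] 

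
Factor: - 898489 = - 461^1 * 1949^1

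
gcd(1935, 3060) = 45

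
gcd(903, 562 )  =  1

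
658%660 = 658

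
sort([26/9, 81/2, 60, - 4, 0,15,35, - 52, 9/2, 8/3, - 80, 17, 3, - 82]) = [ - 82, - 80,-52, - 4, 0, 8/3, 26/9 , 3,9/2, 15,17, 35, 81/2,60 ]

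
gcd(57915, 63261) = 891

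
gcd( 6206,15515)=3103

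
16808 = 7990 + 8818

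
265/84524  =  265/84524 = 0.00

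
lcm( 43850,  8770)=43850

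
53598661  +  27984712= 81583373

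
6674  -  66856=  -60182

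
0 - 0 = 0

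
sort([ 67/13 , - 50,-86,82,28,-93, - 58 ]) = [-93, - 86, - 58, - 50, 67/13,  28,  82 ] 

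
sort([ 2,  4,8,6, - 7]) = [ - 7, 2,  4,6, 8]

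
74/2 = 37 = 37.00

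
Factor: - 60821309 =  -2383^1*25523^1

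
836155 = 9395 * 89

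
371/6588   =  371/6588 = 0.06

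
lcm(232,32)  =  928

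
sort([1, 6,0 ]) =[0,1, 6]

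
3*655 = 1965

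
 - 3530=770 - 4300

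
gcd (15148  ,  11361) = 3787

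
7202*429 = 3089658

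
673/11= 61 + 2/11 = 61.18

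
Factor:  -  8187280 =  - 2^4*5^1*29^1*3529^1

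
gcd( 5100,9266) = 2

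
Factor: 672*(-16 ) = -10752 = - 2^9*3^1*7^1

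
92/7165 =92/7165   =  0.01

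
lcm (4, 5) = 20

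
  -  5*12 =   -  60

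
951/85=11+ 16/85 = 11.19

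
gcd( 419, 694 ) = 1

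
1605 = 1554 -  - 51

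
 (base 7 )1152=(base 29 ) EN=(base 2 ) 110101101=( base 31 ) DQ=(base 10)429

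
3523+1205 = 4728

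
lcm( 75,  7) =525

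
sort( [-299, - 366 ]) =[-366 ,  -  299 ] 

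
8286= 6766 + 1520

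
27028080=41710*648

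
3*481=1443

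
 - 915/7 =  - 915/7 = - 130.71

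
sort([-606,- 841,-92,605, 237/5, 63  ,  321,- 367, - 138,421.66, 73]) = [-841, - 606,-367,  -  138,-92, 237/5, 63, 73, 321, 421.66, 605 ]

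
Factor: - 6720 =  - 2^6  *  3^1*5^1 *7^1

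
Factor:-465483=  - 3^1*155161^1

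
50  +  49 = 99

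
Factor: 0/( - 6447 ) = 0^1 = 0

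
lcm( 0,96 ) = 0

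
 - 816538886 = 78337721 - 894876607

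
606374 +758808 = 1365182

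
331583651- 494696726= - 163113075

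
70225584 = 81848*858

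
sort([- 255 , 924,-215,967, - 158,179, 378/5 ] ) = [ - 255,-215,  -  158,378/5, 179,924,967]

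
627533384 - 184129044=443404340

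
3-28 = -25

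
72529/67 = 1082 + 35/67 = 1082.52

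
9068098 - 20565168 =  - 11497070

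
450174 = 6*75029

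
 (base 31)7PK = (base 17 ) 1908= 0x1d62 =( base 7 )30634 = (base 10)7522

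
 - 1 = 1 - 2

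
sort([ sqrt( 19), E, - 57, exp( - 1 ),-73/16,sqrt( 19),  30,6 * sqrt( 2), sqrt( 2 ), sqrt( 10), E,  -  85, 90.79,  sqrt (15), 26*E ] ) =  [ - 85, - 57,- 73/16, exp(- 1 ), sqrt( 2), E, E, sqrt( 10 ), sqrt( 15 ), sqrt(19), sqrt( 19 ),  6 * sqrt( 2),30, 26*E, 90.79] 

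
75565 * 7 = 528955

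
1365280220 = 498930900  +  866349320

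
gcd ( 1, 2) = 1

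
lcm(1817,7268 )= 7268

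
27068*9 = 243612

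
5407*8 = 43256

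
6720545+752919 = 7473464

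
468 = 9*52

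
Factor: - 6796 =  - 2^2* 1699^1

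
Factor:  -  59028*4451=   -  2^2*3^1*4451^1*4919^1 = - 262733628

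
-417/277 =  -2 + 137/277 = - 1.51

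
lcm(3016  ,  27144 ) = 27144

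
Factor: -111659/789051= -3^(- 1 )*19^(-1 )*109^(  -  1)*127^ (  -  1 )*111659^1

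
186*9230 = 1716780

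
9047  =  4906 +4141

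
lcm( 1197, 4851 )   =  92169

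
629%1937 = 629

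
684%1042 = 684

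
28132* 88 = 2475616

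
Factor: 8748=2^2*3^7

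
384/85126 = 192/42563 = 0.00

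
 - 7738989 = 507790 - 8246779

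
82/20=41/10 = 4.10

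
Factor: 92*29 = 2668 = 2^2*23^1*29^1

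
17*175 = 2975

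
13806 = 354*39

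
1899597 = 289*6573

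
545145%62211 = 47457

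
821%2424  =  821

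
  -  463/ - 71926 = 463/71926= 0.01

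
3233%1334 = 565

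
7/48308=7/48308 = 0.00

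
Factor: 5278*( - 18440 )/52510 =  - 9732632/5251 = -  2^3*7^1*13^1*29^1*59^( - 1 )* 89^ ( - 1 )*461^1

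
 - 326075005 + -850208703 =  - 1176283708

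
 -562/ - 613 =562/613 =0.92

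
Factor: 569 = 569^1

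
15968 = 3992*4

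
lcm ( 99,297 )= 297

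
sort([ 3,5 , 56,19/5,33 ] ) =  [ 3,  19/5,5,33,56 ]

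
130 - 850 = -720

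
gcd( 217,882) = 7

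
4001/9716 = 4001/9716 = 0.41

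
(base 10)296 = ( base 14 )172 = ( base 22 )DA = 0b100101000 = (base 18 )G8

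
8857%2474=1435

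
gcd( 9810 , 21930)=30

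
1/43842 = 1/43842 =0.00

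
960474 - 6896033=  - 5935559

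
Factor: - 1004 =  - 2^2*251^1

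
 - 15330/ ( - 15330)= 1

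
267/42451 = 267/42451 = 0.01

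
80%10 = 0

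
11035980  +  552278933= 563314913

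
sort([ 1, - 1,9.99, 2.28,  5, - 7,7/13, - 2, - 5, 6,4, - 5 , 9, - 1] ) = [ - 7 , - 5 ,-5 ,-2,-1, - 1,  7/13,1, 2.28 , 4,5,6, 9, 9.99]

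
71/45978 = 71/45978 = 0.00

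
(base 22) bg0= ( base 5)140201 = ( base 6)42140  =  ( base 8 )13054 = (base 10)5676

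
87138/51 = 1708 + 10/17 = 1708.59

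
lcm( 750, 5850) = 29250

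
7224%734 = 618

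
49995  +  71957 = 121952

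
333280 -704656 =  - 371376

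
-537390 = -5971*90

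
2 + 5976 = 5978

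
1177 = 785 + 392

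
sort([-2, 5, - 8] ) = [ - 8, - 2, 5] 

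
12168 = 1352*9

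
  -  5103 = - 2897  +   - 2206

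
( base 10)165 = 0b10100101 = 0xa5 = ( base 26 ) 69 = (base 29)5K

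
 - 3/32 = -1+29/32  =  -0.09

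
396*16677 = 6604092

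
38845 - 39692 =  - 847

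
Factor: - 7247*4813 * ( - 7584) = 2^5*3^1*79^1*4813^1*7247^1 = 264528486624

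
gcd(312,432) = 24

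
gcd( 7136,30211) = 1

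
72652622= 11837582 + 60815040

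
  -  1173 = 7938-9111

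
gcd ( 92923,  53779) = 1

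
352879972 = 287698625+65181347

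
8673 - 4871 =3802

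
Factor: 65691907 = 1787^1*36761^1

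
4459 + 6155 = 10614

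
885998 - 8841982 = -7955984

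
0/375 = 0 = 0.00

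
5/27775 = 1/5555 = 0.00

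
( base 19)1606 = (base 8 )21507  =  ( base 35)7d1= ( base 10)9031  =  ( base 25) EB6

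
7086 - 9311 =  - 2225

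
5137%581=489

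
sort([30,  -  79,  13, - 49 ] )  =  [ - 79,  -  49, 13, 30 ] 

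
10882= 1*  10882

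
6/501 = 2/167 = 0.01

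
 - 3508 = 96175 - 99683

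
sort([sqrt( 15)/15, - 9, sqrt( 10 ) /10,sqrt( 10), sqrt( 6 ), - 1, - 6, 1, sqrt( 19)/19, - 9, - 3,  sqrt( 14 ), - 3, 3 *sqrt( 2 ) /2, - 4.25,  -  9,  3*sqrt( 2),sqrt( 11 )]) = [ - 9, - 9, - 9, - 6,- 4.25, - 3, - 3,-1,sqrt( 19) /19,sqrt( 15 )/15 , sqrt( 10)/10,  1, 3*sqrt (2 )/2, sqrt (6), sqrt(10),sqrt( 11 ), sqrt( 14 ),3 * sqrt(2 )]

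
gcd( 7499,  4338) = 1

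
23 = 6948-6925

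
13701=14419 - 718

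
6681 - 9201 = -2520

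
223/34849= 223/34849= 0.01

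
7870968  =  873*9016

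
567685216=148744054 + 418941162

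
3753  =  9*417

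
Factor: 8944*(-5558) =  - 49710752  =  - 2^5*7^1*13^1*43^1*397^1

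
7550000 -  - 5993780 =13543780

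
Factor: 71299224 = 2^3*3^3*17^1*19417^1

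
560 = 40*14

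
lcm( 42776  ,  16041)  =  128328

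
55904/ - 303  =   - 55904/303=- 184.50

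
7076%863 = 172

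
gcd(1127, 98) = 49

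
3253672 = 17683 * 184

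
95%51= 44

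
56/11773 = 56/11773  =  0.00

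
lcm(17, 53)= 901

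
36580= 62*590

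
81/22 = 81/22 = 3.68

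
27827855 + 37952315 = 65780170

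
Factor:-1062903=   -  3^1 * 354301^1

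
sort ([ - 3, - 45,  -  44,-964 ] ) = [ -964,  -  45,-44,-3 ]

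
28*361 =10108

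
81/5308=81/5308 =0.02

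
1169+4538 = 5707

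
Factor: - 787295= - 5^1*101^1*1559^1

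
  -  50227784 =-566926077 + 516698293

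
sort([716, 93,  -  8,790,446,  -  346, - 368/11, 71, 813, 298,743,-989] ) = [ - 989,  -  346,-368/11,  -  8,71, 93,298,446,716,743, 790,813] 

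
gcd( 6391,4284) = 7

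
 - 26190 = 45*( - 582)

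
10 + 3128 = 3138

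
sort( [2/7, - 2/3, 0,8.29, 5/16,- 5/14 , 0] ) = [ - 2/3,-5/14,0, 0, 2/7, 5/16, 8.29]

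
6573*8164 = 53661972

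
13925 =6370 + 7555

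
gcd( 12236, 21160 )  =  92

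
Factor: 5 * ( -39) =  - 3^1*5^1*13^1 = - 195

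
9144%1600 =1144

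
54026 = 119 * 454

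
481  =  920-439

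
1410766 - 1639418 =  - 228652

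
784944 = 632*1242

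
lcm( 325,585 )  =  2925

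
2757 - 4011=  - 1254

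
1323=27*49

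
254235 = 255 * 997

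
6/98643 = 2/32881 = 0.00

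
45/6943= 45/6943 = 0.01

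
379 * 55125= 20892375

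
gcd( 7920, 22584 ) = 24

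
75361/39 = 5797/3 = 1932.33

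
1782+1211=2993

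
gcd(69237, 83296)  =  1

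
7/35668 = 7/35668 = 0.00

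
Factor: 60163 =17^1*3539^1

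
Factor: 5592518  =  2^1 * 2796259^1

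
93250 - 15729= 77521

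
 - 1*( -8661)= 8661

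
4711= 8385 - 3674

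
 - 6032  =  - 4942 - 1090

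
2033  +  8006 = 10039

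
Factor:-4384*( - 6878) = 2^6*19^1*  137^1*181^1= 30153152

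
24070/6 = 4011 +2/3 = 4011.67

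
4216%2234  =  1982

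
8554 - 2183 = 6371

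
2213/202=10 + 193/202 = 10.96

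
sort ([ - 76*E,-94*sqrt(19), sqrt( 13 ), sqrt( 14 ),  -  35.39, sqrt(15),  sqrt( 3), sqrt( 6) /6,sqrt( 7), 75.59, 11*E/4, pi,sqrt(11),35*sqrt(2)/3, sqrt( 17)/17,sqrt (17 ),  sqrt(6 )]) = [ - 94*sqrt( 19 ),-76*E, - 35.39,sqrt(17 )/17, sqrt(6 ) /6,sqrt(3 ), sqrt ( 6 ), sqrt(7 ), pi,sqrt(11), sqrt( 13),  sqrt(14 ), sqrt(15),sqrt(17), 11*E/4 , 35*sqrt(2) /3, 75.59 ] 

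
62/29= 62/29  =  2.14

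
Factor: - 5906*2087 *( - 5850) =2^2 *3^2 * 5^2*13^1*2087^1*2953^1 = 72106058700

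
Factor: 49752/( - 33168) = -3/2= - 2^( - 1)*  3^1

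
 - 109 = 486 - 595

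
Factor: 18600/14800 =2^( - 1)*3^1*31^1*37^( - 1) = 93/74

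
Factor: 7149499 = 7^1*31^1* 47^1*701^1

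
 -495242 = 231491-726733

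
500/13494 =250/6747=0.04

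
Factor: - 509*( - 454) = 231086 = 2^1*227^1*509^1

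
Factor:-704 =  - 2^6*11^1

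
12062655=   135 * 89353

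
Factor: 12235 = 5^1*2447^1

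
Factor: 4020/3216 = 5/4 = 2^( - 2 )*5^1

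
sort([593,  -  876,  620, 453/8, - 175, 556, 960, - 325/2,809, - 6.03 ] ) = [ - 876, - 175,- 325/2, - 6.03,453/8 , 556, 593,620 , 809, 960 ]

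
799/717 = 1+82/717=   1.11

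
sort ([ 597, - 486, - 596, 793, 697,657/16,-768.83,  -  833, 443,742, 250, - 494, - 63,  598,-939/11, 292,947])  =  [  -  833, - 768.83, -596,-494,-486, -939/11, -63,657/16, 250, 292, 443,  597, 598, 697, 742,  793,947]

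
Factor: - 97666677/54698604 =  - 32555559/18232868 = - 2^( - 2 )*3^1 *71^1 * 152843^1 * 4558217^( - 1)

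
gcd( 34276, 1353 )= 451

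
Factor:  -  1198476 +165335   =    -  1033141 = - 17^1 * 60773^1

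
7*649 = 4543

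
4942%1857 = 1228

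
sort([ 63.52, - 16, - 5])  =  [ - 16, - 5, 63.52]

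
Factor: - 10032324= -2^2*3^1*23^1 * 163^1*223^1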